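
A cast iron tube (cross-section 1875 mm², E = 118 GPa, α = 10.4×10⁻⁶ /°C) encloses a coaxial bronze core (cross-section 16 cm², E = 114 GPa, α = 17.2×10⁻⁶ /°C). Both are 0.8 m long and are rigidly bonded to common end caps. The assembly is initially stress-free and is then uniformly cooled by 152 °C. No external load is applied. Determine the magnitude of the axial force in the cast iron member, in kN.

The bronze has the larger α, so on cooling it would change length more than the cast iron if both were free. The rigid plates force a common final length, so the bronze is put into tension and the cast iron into compression, with equal and opposite forces P (no external load).
Equating the net (thermal + elastic) strains gives |α₁ − α₂|·ΔT = P·[1/(A₁E₁) + 1/(A₂E₂)].
|α₁ − α₂|·ΔT = 6.8×10⁻⁶ × 152 = 0.001034.
1/(A₁E₁) + 1/(A₂E₂) = 1/(1875×118×10³) + 1/(1600×114×10³) = 1×10⁻⁸ N⁻¹.
P = 0.001034 / 1×10⁻⁸ = 103300 N = 103.3 kN.

P ≈ 103 kN (compressive in the cast iron)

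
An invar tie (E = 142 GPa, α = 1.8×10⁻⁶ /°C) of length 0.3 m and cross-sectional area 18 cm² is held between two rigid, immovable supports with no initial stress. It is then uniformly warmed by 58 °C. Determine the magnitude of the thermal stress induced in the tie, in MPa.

σ ≈ 14.8 MPa (compressive)

The supports are rigid, so the total axial strain is zero. The restrained thermal strain is ε = αΔT = 1.8×10⁻⁶ × 58 = 104.4×10⁻⁶.
The stress required to suppress this strain is σ = Eε = 142×10³ × 104.4×10⁻⁶ = 14.82 MPa, compressive since the tie is trying to expand.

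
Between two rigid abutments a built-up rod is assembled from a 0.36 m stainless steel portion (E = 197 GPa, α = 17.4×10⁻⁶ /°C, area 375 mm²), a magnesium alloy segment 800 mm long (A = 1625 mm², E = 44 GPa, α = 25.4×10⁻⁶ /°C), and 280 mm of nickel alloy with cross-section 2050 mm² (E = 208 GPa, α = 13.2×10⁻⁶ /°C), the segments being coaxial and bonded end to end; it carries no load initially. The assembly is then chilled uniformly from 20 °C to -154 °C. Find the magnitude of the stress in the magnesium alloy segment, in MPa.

If the supports were absent, the total length change would be Σ αᵢΔT Lᵢ = 17.4×10⁻⁶×174×360 + 25.4×10⁻⁶×174×800 + 13.2×10⁻⁶×174×280 = 5.269 mm.
Since the ends are fixed, an axial force P builds up, equal in every segment, with P · Σ Lᵢ/(AᵢEᵢ) = δ_free.
Σ Lᵢ/(AᵢEᵢ) = 360/(375×197×10³) + 800/(1625×44×10³) + 280/(2050×208×10³) = 1.672×10⁻⁵ mm/N.
P = 5.269 / 1.672×10⁻⁵ = 315100 N = 315.1 kN, tensile.
σ_{magnesium alloy} = P / A = 315100 / 1625 = 193.9 MPa.

σ ≈ 194 MPa (tensile)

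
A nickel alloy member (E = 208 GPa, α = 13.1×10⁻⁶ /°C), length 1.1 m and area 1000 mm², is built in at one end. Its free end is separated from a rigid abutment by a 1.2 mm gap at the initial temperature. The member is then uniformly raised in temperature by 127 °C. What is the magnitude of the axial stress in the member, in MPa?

σ ≈ 119 MPa (compressive)

If the wall were absent the member would grow by αΔT L = 13.1×10⁻⁶ × 127 × 1100 = 1.83 mm.
The gap closes (δ_free > 1.2 mm) and the wall then resists a further 1.83 − 1.2 = 0.6301 mm of expansion.
That suppressed elongation corresponds to σ = E·Δ/L = 208×10³ × 0.6301/1100 = 119.1 MPa.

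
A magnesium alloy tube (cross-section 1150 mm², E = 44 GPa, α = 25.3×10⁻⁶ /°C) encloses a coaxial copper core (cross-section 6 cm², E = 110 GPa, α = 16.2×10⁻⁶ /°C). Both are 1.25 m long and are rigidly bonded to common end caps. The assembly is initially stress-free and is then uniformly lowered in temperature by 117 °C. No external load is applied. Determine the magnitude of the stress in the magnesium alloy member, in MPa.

σ ≈ 26.5 MPa (tensile)

Equilibrium of a rigid end plate with no external load gives equal and opposite internal forces ±P in the two members. Since α_{magnesium alloy} > α_{copper}, cooling drives the magnesium alloy into tension and the copper into compression.
Compatibility of the two members (thermal + elastic change equal): (α₁ − α₂)ΔT = P·[1/(A₁E₁) + 1/(A₂E₂)].
|α₁ − α₂|·ΔT = 9.1×10⁻⁶ × 117 = 0.001065.
1/(A₁E₁) + 1/(A₂E₂) = 1/(1150×44×10³) + 1/(600×110×10³) = 3.491×10⁻⁸ N⁻¹.
P = 0.001065 / 3.491×10⁻⁸ = 30490 N = 30.49 kN.
σ_{magnesium alloy} = P/A₁ = 30490/1150 = 26.52 MPa, tensile.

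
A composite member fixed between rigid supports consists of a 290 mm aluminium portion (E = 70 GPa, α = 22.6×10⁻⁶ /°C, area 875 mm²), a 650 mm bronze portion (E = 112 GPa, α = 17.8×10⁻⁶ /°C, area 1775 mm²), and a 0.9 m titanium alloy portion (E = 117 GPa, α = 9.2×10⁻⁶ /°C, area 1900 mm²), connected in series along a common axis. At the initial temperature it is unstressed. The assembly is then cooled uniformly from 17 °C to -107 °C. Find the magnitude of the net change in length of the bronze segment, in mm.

|ΔL| ≈ 0.547 mm

With the walls removed the bar would change length by δ_free = Σ αᵢΔT Lᵢ = 22.6×10⁻⁶×124×290 + 17.8×10⁻⁶×124×650 + 9.2×10⁻⁶×124×900 = 3.274 mm.
The walls prevent any net length change, so an axial force P (same in every segment) develops. Compatibility: P · Σ Lᵢ/(AᵢEᵢ) = δ_free.
Σ Lᵢ/(AᵢEᵢ) = 290/(875×70×10³) + 650/(1775×112×10³) + 900/(1900×117×10³) = 1.205×10⁻⁵ mm/N.
P = 3.274 / 1.205×10⁻⁵ = 271600 N = 271.6 kN, tensile.
For the bronze segment, free thermal change = 17.8×10⁻⁶×124×650 = 1.435 mm and elastic change from P = 271600×650/(1775×112×10³) = 0.8882 mm; these oppose, so the net change is 0.547 mm (segment shortens).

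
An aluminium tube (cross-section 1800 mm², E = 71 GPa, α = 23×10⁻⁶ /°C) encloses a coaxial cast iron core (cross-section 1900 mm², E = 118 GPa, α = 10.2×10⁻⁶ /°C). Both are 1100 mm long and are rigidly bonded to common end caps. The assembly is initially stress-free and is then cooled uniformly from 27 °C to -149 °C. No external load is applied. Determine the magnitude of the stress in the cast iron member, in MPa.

Both members must finish at the same length. With the larger α, the aluminium tends to over-contract; the plates restrain it, putting the aluminium in tension and the cast iron in compression. With no external load the two internal forces are equal and opposite, magnitude P.
Equating the net (thermal + elastic) strains gives |α₁ − α₂|·ΔT = P·[1/(A₁E₁) + 1/(A₂E₂)].
|α₁ − α₂|·ΔT = 12.8×10⁻⁶ × 176 = 0.002253.
1/(A₁E₁) + 1/(A₂E₂) = 1/(1800×71×10³) + 1/(1900×118×10³) = 1.229×10⁻⁸ N⁻¹.
So P = 0.002253 / 1.229×10⁻⁸ = 183.4 kN.
σ_{cast iron} = P/A₂ = 183400/1900 = 96.51 MPa, compressive.

σ ≈ 96.5 MPa (compressive)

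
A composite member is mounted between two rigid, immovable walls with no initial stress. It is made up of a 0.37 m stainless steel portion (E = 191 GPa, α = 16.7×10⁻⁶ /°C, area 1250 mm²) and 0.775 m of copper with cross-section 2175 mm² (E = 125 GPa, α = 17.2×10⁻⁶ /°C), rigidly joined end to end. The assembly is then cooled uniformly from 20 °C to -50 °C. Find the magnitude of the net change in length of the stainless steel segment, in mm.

If the supports were absent, the total length change would be Σ αᵢΔT Lᵢ = 16.7×10⁻⁶×70×370 + 17.2×10⁻⁶×70×775 = 1.366 mm.
The walls prevent any net length change, so an axial force P (same in every segment) develops. Compatibility: P · Σ Lᵢ/(AᵢEᵢ) = δ_free.
The series flexibility is Σ Lᵢ/(AᵢEᵢ) = 370/(1250×191×10³) + 775/(2175×125×10³) = 4.4×10⁻⁶ mm/N.
So P = 1.366 / 4.4×10⁻⁶ = 310.3 kN, tensile.
For the stainless steel segment, free thermal change = 16.7×10⁻⁶×70×370 = 0.4325 mm and elastic change from P = 310300×370/(1250×191×10³) = 0.481 mm; these oppose, so the net change is 0.0484 mm (segment lengthens).

|ΔL| ≈ 0.0484 mm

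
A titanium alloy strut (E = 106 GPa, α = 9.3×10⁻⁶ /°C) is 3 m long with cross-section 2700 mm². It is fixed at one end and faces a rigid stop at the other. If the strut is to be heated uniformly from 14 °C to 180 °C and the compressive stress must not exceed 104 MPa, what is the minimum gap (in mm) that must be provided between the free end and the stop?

Free expansion if unrestrained: δ_free = αΔT L = 9.3×10⁻⁶ × 166 × 3000 = 4.631 mm.
A stress of 104 MPa corresponds to the wall pushing the strut back by σL/E = 104×3000/(106×10³) = 2.943 mm.
So the gap has to take up the difference, g_min = δ_free − σL/E = 4.631 − 2.943 = 1.688 mm.

g ≈ 1.69 mm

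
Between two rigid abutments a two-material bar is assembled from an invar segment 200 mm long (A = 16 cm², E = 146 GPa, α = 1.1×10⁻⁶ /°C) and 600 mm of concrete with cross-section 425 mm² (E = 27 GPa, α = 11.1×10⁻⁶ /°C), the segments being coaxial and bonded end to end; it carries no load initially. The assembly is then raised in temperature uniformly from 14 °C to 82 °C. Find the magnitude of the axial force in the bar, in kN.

If the supports were absent, the total length change would be Σ αᵢΔT Lᵢ = 1.1×10⁻⁶×68×200 + 11.1×10⁻⁶×68×600 = 0.4678 mm.
The rigid supports impose zero overall length change; the single axial force P common to all segments must satisfy P Σ Lᵢ/(AᵢEᵢ) = δ_free.
The series flexibility is Σ Lᵢ/(AᵢEᵢ) = 200/(1600×146×10³) + 600/(425×27×10³) = 5.314×10⁻⁵ mm/N.
Hence P = δ_free / Σ(L/AE) = 0.4678/5.314×10⁻⁵ = 8.803 kN (compressive).

P ≈ 8.8 kN (compressive)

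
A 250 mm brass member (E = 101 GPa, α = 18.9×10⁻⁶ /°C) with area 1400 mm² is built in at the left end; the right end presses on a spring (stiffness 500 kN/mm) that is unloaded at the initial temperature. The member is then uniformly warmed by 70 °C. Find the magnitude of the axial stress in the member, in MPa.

The unrestrained thermal change is αΔT L = 18.9×10⁻⁶ × 70 × 250 = 0.3307 mm.
Let P be the compressive force at the spring. The member shortens elastically by PL/(AE) and the spring compresses by P/k; together these equal δ_free.
P [ L/(AE) + 1/k ] = δ_free → P [ 250/(1400×101×10³) + 1/(500×10³) ] = 0.3307.
P = 0.3307 / 3.768×10⁻⁶ = 87780 N.
σ = P/A = 87780/1400 = 62.7 MPa.

σ ≈ 62.7 MPa (compressive)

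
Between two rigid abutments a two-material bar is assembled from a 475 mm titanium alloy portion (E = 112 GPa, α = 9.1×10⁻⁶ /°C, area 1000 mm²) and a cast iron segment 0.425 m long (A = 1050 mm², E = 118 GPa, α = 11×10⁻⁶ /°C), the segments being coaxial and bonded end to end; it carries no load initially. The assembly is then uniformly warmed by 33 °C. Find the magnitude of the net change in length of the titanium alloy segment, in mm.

With the walls removed the bar would change length by δ_free = Σ αᵢΔT Lᵢ = 9.1×10⁻⁶×33×475 + 11×10⁻⁶×33×425 = 0.2969 mm.
The walls prevent any net length change, so an axial force P (same in every segment) develops. Compatibility: P · Σ Lᵢ/(AᵢEᵢ) = δ_free.
The series flexibility is Σ Lᵢ/(AᵢEᵢ) = 475/(1000×112×10³) + 425/(1050×118×10³) = 7.671×10⁻⁶ mm/N.
P = 0.2969 / 7.671×10⁻⁶ = 38710 N = 38.71 kN, compressive.
For the titanium alloy segment, free thermal change = 9.1×10⁻⁶×33×475 = 0.1426 mm and elastic change from P = 38710×475/(1000×112×10³) = 0.1642 mm; these oppose, so the net change is 0.0215 mm (segment shortens).

|ΔL| ≈ 0.0215 mm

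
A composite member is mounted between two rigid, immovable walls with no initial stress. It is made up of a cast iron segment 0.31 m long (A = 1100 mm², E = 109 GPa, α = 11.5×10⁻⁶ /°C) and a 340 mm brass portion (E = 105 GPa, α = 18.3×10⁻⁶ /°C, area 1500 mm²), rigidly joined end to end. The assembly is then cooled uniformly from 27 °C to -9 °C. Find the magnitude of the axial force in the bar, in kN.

P ≈ 74.3 kN (tensile)

Free thermal contraction of the whole bar: Σ αᵢΔT Lᵢ = 11.5×10⁻⁶×36×310 + 18.3×10⁻⁶×36×340 = 0.3523 mm.
The walls prevent any net length change, so an axial force P (same in every segment) develops. Compatibility: P · Σ Lᵢ/(AᵢEᵢ) = δ_free.
The series flexibility is Σ Lᵢ/(AᵢEᵢ) = 310/(1100×109×10³) + 340/(1500×105×10³) = 4.744×10⁻⁶ mm/N.
Hence P = δ_free / Σ(L/AE) = 0.3523/4.744×10⁻⁶ = 74.27 kN (tensile).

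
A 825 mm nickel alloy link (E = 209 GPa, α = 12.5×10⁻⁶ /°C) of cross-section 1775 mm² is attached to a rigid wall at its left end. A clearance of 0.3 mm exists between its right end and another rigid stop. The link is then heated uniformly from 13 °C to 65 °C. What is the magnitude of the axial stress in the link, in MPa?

If the wall were absent the link would grow by αΔT L = 12.5×10⁻⁶ × 52 × 825 = 0.5363 mm.
This exceeds the 0.3 mm gap, so the wall pushes back. The portion of expansion that must be recovered elastically is δ_free − gap = 0.5363 − 0.3 = 0.2363 mm.
That suppressed elongation corresponds to σ = E·Δ/L = 209×10³ × 0.2363/825 = 59.85 MPa.

σ ≈ 59.9 MPa (compressive)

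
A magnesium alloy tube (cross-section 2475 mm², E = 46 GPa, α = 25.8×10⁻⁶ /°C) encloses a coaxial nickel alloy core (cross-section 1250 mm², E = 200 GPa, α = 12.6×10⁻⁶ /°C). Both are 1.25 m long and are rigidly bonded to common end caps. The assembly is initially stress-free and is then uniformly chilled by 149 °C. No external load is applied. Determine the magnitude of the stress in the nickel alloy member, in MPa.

σ ≈ 123 MPa (compressive)

Both members must finish at the same length. With the larger α, the magnesium alloy tends to over-contract; the plates restrain it, putting the magnesium alloy in tension and the nickel alloy in compression. With no external load the two internal forces are equal and opposite, magnitude P.
Compatibility of the two members (thermal + elastic change equal): (α₁ − α₂)ΔT = P·[1/(A₁E₁) + 1/(A₂E₂)].
|α₁ − α₂|·ΔT = 13.2×10⁻⁶ × 149 = 0.001967.
1/(A₁E₁) + 1/(A₂E₂) = 1/(2475×46×10³) + 1/(1250×200×10³) = 1.278×10⁻⁸ N⁻¹.
So P = 0.001967 / 1.278×10⁻⁸ = 153.9 kN.
σ_{nickel alloy} = P/A₂ = 153900/1250 = 123.1 MPa, compressive.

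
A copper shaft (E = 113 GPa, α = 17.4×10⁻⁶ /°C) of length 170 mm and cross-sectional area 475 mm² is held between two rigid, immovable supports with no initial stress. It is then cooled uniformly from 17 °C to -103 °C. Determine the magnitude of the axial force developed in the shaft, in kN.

P ≈ 112 kN (tensile)

With zero net strain, σ = E·αΔT = 113 GPa × 17.4×10⁻⁶ × 120 = 235.9 MPa.
Then P = σA = 235.9 × 475 mm² = 112.1 kN, tensile.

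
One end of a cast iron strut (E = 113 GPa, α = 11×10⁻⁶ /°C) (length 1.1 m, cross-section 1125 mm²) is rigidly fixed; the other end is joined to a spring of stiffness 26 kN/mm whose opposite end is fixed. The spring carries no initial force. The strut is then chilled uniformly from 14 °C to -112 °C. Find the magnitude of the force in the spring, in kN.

Free thermal contraction: δ_free = αΔT L = 11×10⁻⁶ × 126 × 1100 = 1.525 mm.
Let P be the tensile force in the spring. The strut extends elastically by PL/(AE) and the spring stretches by P/k; together these equal δ_free.
P [ L/(AE) + 1/k ] = δ_free → P [ 1100/(1125×113×10³) + 1/(26×10³) ] = 1.525.
P = 1.525 / 4.711×10⁻⁵ = 32360 N.

P ≈ 32.4 kN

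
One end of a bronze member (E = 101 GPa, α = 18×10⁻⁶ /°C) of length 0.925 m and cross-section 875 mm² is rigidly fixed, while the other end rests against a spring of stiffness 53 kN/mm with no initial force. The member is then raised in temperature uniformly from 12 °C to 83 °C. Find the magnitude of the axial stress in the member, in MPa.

The unrestrained thermal change is αΔT L = 18×10⁻⁶ × 71 × 925 = 1.182 mm.
Let P be the compressive force at the spring. The member shortens elastically by PL/(AE) and the spring compresses by P/k; together these equal δ_free.
P [ L/(AE) + 1/k ] = δ_free → P [ 925/(875×101×10³) + 1/(53×10³) ] = 1.182.
P = 1.182 / 2.933×10⁻⁵ = 40300 N.
σ = P/A = 40300/875 = 46.06 MPa.

σ ≈ 46.1 MPa (compressive)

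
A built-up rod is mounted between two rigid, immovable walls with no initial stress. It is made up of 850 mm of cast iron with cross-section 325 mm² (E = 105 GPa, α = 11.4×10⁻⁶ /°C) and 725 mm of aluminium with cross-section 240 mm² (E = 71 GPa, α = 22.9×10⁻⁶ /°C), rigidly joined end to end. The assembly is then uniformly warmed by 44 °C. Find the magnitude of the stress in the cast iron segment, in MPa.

σ ≈ 52.8 MPa (compressive)

Free thermal expansion of the whole bar: Σ αᵢΔT Lᵢ = 11.4×10⁻⁶×44×850 + 22.9×10⁻⁶×44×725 = 1.157 mm.
The walls prevent any net length change, so an axial force P (same in every segment) develops. Compatibility: P · Σ Lᵢ/(AᵢEᵢ) = δ_free.
The series flexibility is Σ Lᵢ/(AᵢEᵢ) = 850/(325×105×10³) + 725/(240×71×10³) = 6.746×10⁻⁵ mm/N.
P = 1.157 / 6.746×10⁻⁵ = 17150 N = 17.15 kN, compressive.
σ_{cast iron} = P / A = 17150 / 325 = 52.77 MPa.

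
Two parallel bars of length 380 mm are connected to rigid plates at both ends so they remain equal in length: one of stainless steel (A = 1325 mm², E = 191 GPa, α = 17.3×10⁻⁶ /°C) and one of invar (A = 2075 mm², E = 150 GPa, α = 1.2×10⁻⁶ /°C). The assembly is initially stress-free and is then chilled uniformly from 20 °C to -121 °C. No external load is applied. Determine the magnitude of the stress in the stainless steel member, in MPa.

Both members must finish at the same length. With the larger α, the stainless steel tends to over-contract; the plates restrain it, putting the stainless steel in tension and the invar in compression. With no external load the two internal forces are equal and opposite, magnitude P.
Setting the final lengths equal and cancelling L: (α₁ − α₂)ΔT = P/(A₁E₁) + P/(A₂E₂).
|α₁ − α₂|·ΔT = 16.1×10⁻⁶ × 141 = 0.00227.
1/(A₁E₁) + 1/(A₂E₂) = 1/(1325×191×10³) + 1/(2075×150×10³) = 7.164×10⁻⁹ N⁻¹.
P = 0.00227 / 7.164×10⁻⁹ = 316900 N = 316.9 kN.
σ_{stainless steel} = P/A₁ = 316900/1325 = 239.1 MPa, tensile.

σ ≈ 239 MPa (tensile)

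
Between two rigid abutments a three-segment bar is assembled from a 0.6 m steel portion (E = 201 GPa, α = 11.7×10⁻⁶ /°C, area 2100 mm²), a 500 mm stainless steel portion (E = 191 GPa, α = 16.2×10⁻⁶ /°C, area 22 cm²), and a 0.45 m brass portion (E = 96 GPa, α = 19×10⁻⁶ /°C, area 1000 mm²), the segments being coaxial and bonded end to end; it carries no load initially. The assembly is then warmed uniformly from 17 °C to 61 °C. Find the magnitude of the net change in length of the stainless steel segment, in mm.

If the supports were absent, the total length change would be Σ αᵢΔT Lᵢ = 11.7×10⁻⁶×44×600 + 16.2×10⁻⁶×44×500 + 19×10⁻⁶×44×450 = 1.041 mm.
The walls prevent any net length change, so an axial force P (same in every segment) develops. Compatibility: P · Σ Lᵢ/(AᵢEᵢ) = δ_free.
The series flexibility is Σ Lᵢ/(AᵢEᵢ) = 600/(2100×201×10³) + 500/(2200×191×10³) + 450/(1000×96×10³) = 7.299×10⁻⁶ mm/N.
P = 1.041 / 7.299×10⁻⁶ = 142700 N = 142.7 kN, compressive.
For the stainless steel segment, free thermal change = 16.2×10⁻⁶×44×500 = 0.3564 mm and elastic change from P = 142700×500/(2200×191×10³) = 0.1698 mm; these oppose, so the net change is 0.187 mm (segment lengthens).

|ΔL| ≈ 0.187 mm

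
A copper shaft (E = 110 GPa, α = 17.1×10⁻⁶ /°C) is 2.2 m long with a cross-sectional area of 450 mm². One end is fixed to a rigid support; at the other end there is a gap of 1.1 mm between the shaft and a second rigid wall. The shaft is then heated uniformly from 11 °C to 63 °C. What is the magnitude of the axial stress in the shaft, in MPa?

If the wall were absent the shaft would grow by αΔT L = 17.1×10⁻⁶ × 52 × 2200 = 1.956 mm.
The gap closes (δ_free > 1.1 mm) and the wall then resists a further 1.956 − 1.1 = 0.8562 mm of expansion.
So σ = E(δ_free − g)/L = 110×10³ × 0.8562/2200 = 42.81 MPa.

σ ≈ 42.8 MPa (compressive)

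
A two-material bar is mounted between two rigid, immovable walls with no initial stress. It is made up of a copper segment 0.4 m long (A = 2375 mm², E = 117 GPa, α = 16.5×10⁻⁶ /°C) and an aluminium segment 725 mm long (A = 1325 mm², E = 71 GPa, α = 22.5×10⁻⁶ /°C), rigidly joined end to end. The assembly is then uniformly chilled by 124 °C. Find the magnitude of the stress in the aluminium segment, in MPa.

With the walls removed the bar would change length by δ_free = Σ αᵢΔT Lᵢ = 16.5×10⁻⁶×124×400 + 22.5×10⁻⁶×124×725 = 2.841 mm.
The walls prevent any net length change, so an axial force P (same in every segment) develops. Compatibility: P · Σ Lᵢ/(AᵢEᵢ) = δ_free.
Σ Lᵢ/(AᵢEᵢ) = 400/(2375×117×10³) + 725/(1325×71×10³) = 9.146×10⁻⁶ mm/N.
Hence P = δ_free / Σ(L/AE) = 2.841/9.146×10⁻⁶ = 310.6 kN (tensile).
σ_{aluminium} = P / A = 310600 / 1325 = 234.4 MPa.

σ ≈ 234 MPa (tensile)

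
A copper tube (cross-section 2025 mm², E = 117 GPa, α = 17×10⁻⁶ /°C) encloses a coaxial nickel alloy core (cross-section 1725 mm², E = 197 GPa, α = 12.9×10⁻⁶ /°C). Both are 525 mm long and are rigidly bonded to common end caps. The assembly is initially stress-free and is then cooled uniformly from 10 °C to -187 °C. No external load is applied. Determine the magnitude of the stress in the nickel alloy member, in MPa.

Both members must finish at the same length. With the larger α, the copper tends to over-contract; the plates restrain it, putting the copper in tension and the nickel alloy in compression. With no external load the two internal forces are equal and opposite, magnitude P.
Setting the final lengths equal and cancelling L: (α₁ − α₂)ΔT = P/(A₁E₁) + P/(A₂E₂).
|α₁ − α₂|·ΔT = 4.1×10⁻⁶ × 197 = 0.0008077.
1/(A₁E₁) + 1/(A₂E₂) = 1/(2025×117×10³) + 1/(1725×197×10³) = 7.163×10⁻⁹ N⁻¹.
So P = 0.0008077 / 7.163×10⁻⁹ = 112.8 kN.
σ_{nickel alloy} = P/A₂ = 112800/1725 = 65.36 MPa, compressive.

σ ≈ 65.4 MPa (compressive)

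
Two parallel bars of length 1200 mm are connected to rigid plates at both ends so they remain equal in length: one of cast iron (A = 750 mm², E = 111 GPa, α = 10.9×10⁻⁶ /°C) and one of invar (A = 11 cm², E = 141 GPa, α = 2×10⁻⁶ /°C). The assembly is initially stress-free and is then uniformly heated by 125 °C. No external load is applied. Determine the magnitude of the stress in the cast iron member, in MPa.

σ ≈ 80.4 MPa (compressive)

Equilibrium of a rigid end plate with no external load gives equal and opposite internal forces ±P in the two members. Since α_{cast iron} > α_{invar}, heating drives the cast iron into compression and the invar into tension.
Setting the final lengths equal and cancelling L: (α₁ − α₂)ΔT = P/(A₁E₁) + P/(A₂E₂).
|α₁ − α₂|·ΔT = 8.9×10⁻⁶ × 125 = 0.001112.
1/(A₁E₁) + 1/(A₂E₂) = 1/(750×111×10³) + 1/(1100×141×10³) = 1.846×10⁻⁸ N⁻¹.
So P = 0.001112 / 1.846×10⁻⁸ = 60.27 kN.
σ_{cast iron} = P/A₁ = 60270/750 = 80.36 MPa, compressive.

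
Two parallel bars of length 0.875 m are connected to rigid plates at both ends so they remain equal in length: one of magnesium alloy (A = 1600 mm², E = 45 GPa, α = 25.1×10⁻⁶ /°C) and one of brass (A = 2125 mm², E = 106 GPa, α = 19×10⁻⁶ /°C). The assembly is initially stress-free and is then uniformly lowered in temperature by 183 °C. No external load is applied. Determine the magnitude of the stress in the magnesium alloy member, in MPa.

σ ≈ 38.1 MPa (tensile)

The magnesium alloy has the larger α, so on cooling it would change length more than the brass if both were free. The rigid plates force a common final length, so the magnesium alloy is put into tension and the brass into compression, with equal and opposite forces P (no external load).
Compatibility of the two members (thermal + elastic change equal): (α₁ − α₂)ΔT = P·[1/(A₁E₁) + 1/(A₂E₂)].
|α₁ − α₂|·ΔT = 6.1×10⁻⁶ × 183 = 0.001116.
1/(A₁E₁) + 1/(A₂E₂) = 1/(1600×45×10³) + 1/(2125×106×10³) = 1.833×10⁻⁸ N⁻¹.
So P = 0.001116 / 1.833×10⁻⁸ = 60.91 kN.
σ_{magnesium alloy} = P/A₁ = 60910/1600 = 38.07 MPa, tensile.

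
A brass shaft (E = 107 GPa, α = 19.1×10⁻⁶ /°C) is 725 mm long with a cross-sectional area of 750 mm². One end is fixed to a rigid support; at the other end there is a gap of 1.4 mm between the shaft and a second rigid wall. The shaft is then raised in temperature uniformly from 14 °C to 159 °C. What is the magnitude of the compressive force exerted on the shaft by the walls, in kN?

Free thermal elongation = αΔT L = 19.1×10⁻⁶ × 145 × 725 = 2.008 mm.
This exceeds the 1.4 mm gap, so the wall pushes back. The portion of expansion that must be recovered elastically is δ_free − gap = 2.008 − 1.4 = 0.6079 mm.
So σ = E(δ_free − g)/L = 107×10³ × 0.6079/725 = 89.72 MPa.
Force on the wall = σA = 89.72 × 750 mm² = 67.29 kN.

P ≈ 67.3 kN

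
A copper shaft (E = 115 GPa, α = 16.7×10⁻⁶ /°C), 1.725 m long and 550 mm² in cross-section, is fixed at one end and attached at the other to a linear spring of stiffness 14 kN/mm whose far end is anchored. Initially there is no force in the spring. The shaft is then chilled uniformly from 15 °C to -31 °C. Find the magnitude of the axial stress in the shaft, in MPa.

σ ≈ 24.4 MPa (tensile)

Free thermal contraction: δ_free = αΔT L = 16.7×10⁻⁶ × 46 × 1725 = 1.325 mm.
With a force P in the spring, the elastic change of the shaft is PL/(AE) and that of the spring is P/k; compatibility requires their sum to equal δ_free.
P [ L/(AE) + 1/k ] = δ_free → P [ 1725/(550×115×10³) + 1/(14×10³) ] = 1.325.
P = 1.325 / 9.87×10⁻⁵ = 13430 N.
σ = P/A = 13430/550 = 24.41 MPa.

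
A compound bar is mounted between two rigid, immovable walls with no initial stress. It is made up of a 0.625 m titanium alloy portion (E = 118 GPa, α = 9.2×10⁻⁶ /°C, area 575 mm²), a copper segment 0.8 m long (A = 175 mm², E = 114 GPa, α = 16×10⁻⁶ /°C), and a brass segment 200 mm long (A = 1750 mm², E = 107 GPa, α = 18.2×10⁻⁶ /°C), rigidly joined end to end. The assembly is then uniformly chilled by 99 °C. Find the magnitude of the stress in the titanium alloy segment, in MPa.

σ ≈ 75.8 MPa (tensile)

If the supports were absent, the total length change would be Σ αᵢΔT Lᵢ = 9.2×10⁻⁶×99×625 + 16×10⁻⁶×99×800 + 18.2×10⁻⁶×99×200 = 2.197 mm.
The walls prevent any net length change, so an axial force P (same in every segment) develops. Compatibility: P · Σ Lᵢ/(AᵢEᵢ) = δ_free.
Σ Lᵢ/(AᵢEᵢ) = 625/(575×118×10³) + 800/(175×114×10³) + 200/(1750×107×10³) = 5.038×10⁻⁵ mm/N.
P = 2.197 / 5.038×10⁻⁵ = 43600 N = 43.6 kN, tensile.
σ_{titanium alloy} = P / A = 43600 / 575 = 75.83 MPa.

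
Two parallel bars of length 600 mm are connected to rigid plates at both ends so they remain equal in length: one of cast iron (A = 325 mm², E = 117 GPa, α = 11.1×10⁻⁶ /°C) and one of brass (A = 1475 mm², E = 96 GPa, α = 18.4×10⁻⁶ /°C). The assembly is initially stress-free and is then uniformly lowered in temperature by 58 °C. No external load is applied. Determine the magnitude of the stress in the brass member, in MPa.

σ ≈ 8.6 MPa (tensile)

The brass has the larger α, so on cooling it would change length more than the cast iron if both were free. The rigid plates force a common final length, so the brass is put into tension and the cast iron into compression, with equal and opposite forces P (no external load).
Equating the net (thermal + elastic) strains gives |α₁ − α₂|·ΔT = P·[1/(A₁E₁) + 1/(A₂E₂)].
|α₁ − α₂|·ΔT = 7.3×10⁻⁶ × 58 = 0.0004234.
1/(A₁E₁) + 1/(A₂E₂) = 1/(325×117×10³) + 1/(1475×96×10³) = 3.336×10⁻⁸ N⁻¹.
P = 0.0004234 / 3.336×10⁻⁸ = 12690 N = 12.69 kN.
σ_{brass} = P/A₂ = 12690/1475 = 8.604 MPa, tensile.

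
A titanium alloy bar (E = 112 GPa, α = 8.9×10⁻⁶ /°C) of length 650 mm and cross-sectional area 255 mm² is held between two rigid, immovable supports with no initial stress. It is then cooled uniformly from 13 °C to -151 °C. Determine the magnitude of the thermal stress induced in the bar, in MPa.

σ ≈ 163 MPa (tensile)

Because both ends are immovable the net strain is zero, and the suppressed thermal strain is αΔT = 8.9×10⁻⁶ × 164 = 1459.6×10⁻⁶.
The stress required to suppress this strain is σ = Eε = 112×10³ × 1459.6×10⁻⁶ = 163.5 MPa, tensile since the bar is trying to contract.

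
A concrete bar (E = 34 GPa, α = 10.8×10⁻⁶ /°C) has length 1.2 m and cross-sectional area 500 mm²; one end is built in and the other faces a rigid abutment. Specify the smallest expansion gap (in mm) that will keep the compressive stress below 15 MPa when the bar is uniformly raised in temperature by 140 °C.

g ≈ 1.28 mm

Free expansion if unrestrained: δ_free = αΔT L = 10.8×10⁻⁶ × 140 × 1200 = 1.814 mm.
A stress of 15 MPa corresponds to the wall pushing the bar back by σL/E = 15×1200/(34×10³) = 0.5294 mm.
The gap must absorb the remainder: g_min = 1.814 − 0.5294 = 1.285 mm.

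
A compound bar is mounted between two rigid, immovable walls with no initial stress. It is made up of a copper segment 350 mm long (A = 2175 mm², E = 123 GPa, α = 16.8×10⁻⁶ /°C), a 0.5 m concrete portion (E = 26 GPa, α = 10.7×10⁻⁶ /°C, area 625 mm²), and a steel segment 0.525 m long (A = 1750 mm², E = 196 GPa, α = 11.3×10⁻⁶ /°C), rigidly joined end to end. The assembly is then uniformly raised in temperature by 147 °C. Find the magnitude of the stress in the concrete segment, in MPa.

σ ≈ 120 MPa (compressive)

With the walls removed the bar would change length by δ_free = Σ αᵢΔT Lᵢ = 16.8×10⁻⁶×147×350 + 10.7×10⁻⁶×147×500 + 11.3×10⁻⁶×147×525 = 2.523 mm.
The rigid supports impose zero overall length change; the single axial force P common to all segments must satisfy P Σ Lᵢ/(AᵢEᵢ) = δ_free.
Σ Lᵢ/(AᵢEᵢ) = 350/(2175×123×10³) + 500/(625×26×10³) + 525/(1750×196×10³) = 3.361×10⁻⁵ mm/N.
P = 2.523 / 3.361×10⁻⁵ = 75070 N = 75.07 kN, compressive.
σ_{concrete} = P / A = 75070 / 625 = 120.1 MPa.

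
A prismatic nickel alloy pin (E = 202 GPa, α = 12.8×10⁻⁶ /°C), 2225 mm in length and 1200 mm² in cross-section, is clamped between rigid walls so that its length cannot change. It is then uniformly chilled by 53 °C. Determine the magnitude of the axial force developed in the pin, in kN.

With zero net strain, σ = E·αΔT = 202 GPa × 12.8×10⁻⁶ × 53 = 137 MPa.
Then P = σA = 137 × 1200 mm² = 164.4 kN, tensile.

P ≈ 164 kN (tensile)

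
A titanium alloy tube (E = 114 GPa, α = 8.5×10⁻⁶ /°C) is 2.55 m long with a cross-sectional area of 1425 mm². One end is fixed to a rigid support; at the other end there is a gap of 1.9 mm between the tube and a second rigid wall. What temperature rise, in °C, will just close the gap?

Contact occurs when the free expansion equals the gap: αΔT L = 1.9 mm.
ΔT = 1.9 / (8.5×10⁻⁶ × 2550) = 87.66 °C.

ΔT ≈ 87.7 °C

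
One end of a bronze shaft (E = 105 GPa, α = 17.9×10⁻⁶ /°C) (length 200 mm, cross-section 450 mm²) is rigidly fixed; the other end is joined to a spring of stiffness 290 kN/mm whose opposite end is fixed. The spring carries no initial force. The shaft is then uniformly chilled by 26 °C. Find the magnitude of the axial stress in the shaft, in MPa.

σ ≈ 26.9 MPa (tensile)

The unrestrained thermal change is αΔT L = 17.9×10⁻⁶ × 26 × 200 = 0.09308 mm.
Let P be the tensile force in the spring. The shaft extends elastically by PL/(AE) and the spring stretches by P/k; together these equal δ_free.
P [ L/(AE) + 1/k ] = δ_free → P [ 200/(450×105×10³) + 1/(290×10³) ] = 0.09308.
P = 0.09308 / 7.681×10⁻⁶ = 12120 N.
σ = P/A = 12120/450 = 26.93 MPa.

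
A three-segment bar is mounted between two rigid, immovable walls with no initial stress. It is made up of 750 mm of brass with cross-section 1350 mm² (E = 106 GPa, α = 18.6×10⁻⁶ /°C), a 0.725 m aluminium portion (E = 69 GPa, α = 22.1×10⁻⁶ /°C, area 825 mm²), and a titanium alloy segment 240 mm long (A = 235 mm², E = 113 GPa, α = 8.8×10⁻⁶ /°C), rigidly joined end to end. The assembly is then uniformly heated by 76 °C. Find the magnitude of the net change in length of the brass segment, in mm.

|ΔL| ≈ 0.587 mm

Free thermal expansion of the whole bar: Σ αᵢΔT Lᵢ = 18.6×10⁻⁶×76×750 + 22.1×10⁻⁶×76×725 + 8.8×10⁻⁶×76×240 = 2.438 mm.
The rigid supports impose zero overall length change; the single axial force P common to all segments must satisfy P Σ Lᵢ/(AᵢEᵢ) = δ_free.
Σ Lᵢ/(AᵢEᵢ) = 750/(1350×106×10³) + 725/(825×69×10³) + 240/(235×113×10³) = 2.701×10⁻⁵ mm/N.
So P = 2.438 / 2.701×10⁻⁵ = 90.26 kN, compressive.
For the brass segment, free thermal change = 18.6×10⁻⁶×76×750 = 1.06 mm and elastic change from P = 90260×750/(1350×106×10³) = 0.4731 mm; these oppose, so the net change is 0.587 mm (segment lengthens).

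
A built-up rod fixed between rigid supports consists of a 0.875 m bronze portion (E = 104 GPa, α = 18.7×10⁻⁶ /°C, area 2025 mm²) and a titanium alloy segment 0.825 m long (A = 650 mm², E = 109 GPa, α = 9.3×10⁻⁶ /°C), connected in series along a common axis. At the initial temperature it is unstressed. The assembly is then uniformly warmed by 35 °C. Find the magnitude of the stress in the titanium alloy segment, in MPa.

σ ≈ 81.9 MPa (compressive)

Free thermal expansion of the whole bar: Σ αᵢΔT Lᵢ = 18.7×10⁻⁶×35×875 + 9.3×10⁻⁶×35×825 = 0.8412 mm.
The walls prevent any net length change, so an axial force P (same in every segment) develops. Compatibility: P · Σ Lᵢ/(AᵢEᵢ) = δ_free.
The series flexibility is Σ Lᵢ/(AᵢEᵢ) = 875/(2025×104×10³) + 825/(650×109×10³) = 1.58×10⁻⁵ mm/N.
Hence P = δ_free / Σ(L/AE) = 0.8412/1.58×10⁻⁵ = 53.25 kN (compressive).
σ_{titanium alloy} = P / A = 53250 / 650 = 81.92 MPa.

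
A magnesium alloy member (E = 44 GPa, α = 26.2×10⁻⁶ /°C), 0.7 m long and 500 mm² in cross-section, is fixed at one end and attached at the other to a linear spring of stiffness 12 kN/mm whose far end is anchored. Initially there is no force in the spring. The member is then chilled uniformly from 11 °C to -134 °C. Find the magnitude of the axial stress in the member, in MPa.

σ ≈ 46.2 MPa (tensile)

If the spring were absent the member would shorten by αΔT L = 26.2×10⁻⁶ × 145 × 700 = 2.659 mm.
Let P be the tensile force in the spring. The member extends elastically by PL/(AE) and the spring stretches by P/k; together these equal δ_free.
P [ L/(AE) + 1/k ] = δ_free → P [ 700/(500×44×10³) + 1/(12×10³) ] = 2.659.
P = 2.659 / 0.0001152 = 23090 N.
σ = P/A = 23090/500 = 46.19 MPa.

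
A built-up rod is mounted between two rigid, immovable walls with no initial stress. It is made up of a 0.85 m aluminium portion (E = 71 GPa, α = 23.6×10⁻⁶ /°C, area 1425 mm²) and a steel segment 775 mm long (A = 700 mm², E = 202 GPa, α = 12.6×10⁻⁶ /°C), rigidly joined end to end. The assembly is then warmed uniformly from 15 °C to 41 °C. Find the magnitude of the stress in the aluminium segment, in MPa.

σ ≈ 39.2 MPa (compressive)

With the walls removed the bar would change length by δ_free = Σ αᵢΔT Lᵢ = 23.6×10⁻⁶×26×850 + 12.6×10⁻⁶×26×775 = 0.7754 mm.
Since the ends are fixed, an axial force P builds up, equal in every segment, with P · Σ Lᵢ/(AᵢEᵢ) = δ_free.
The series flexibility is Σ Lᵢ/(AᵢEᵢ) = 850/(1425×71×10³) + 775/(700×202×10³) = 1.388×10⁻⁵ mm/N.
So P = 0.7754 / 1.388×10⁻⁵ = 55.86 kN, compressive.
σ_{aluminium} = P / A = 55860 / 1425 = 39.2 MPa.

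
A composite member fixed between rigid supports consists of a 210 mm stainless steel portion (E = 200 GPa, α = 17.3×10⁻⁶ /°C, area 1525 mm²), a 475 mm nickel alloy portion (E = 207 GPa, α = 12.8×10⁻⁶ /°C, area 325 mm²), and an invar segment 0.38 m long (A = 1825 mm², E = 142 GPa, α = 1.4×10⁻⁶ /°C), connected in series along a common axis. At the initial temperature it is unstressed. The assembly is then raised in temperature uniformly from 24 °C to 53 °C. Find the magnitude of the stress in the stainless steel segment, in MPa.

If the supports were absent, the total length change would be Σ αᵢΔT Lᵢ = 17.3×10⁻⁶×29×210 + 12.8×10⁻⁶×29×475 + 1.4×10⁻⁶×29×380 = 0.2971 mm.
Since the ends are fixed, an axial force P builds up, equal in every segment, with P · Σ Lᵢ/(AᵢEᵢ) = δ_free.
Σ Lᵢ/(AᵢEᵢ) = 210/(1525×200×10³) + 475/(325×207×10³) + 380/(1825×142×10³) = 9.215×10⁻⁶ mm/N.
Hence P = δ_free / Σ(L/AE) = 0.2971/9.215×10⁻⁶ = 32.24 kN (compressive).
σ_{stainless steel} = P / A = 32240 / 1525 = 21.14 MPa.

σ ≈ 21.1 MPa (compressive)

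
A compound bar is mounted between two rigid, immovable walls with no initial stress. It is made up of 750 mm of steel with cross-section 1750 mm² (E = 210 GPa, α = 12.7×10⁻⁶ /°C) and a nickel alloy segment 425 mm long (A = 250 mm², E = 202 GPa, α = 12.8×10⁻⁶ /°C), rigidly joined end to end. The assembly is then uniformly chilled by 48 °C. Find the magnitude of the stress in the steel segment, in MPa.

σ ≈ 39.3 MPa (tensile)

Free thermal contraction of the whole bar: Σ αᵢΔT Lᵢ = 12.7×10⁻⁶×48×750 + 12.8×10⁻⁶×48×425 = 0.7183 mm.
The walls prevent any net length change, so an axial force P (same in every segment) develops. Compatibility: P · Σ Lᵢ/(AᵢEᵢ) = δ_free.
Σ Lᵢ/(AᵢEᵢ) = 750/(1750×210×10³) + 425/(250×202×10³) = 1.046×10⁻⁵ mm/N.
P = 0.7183 / 1.046×10⁻⁵ = 68690 N = 68.69 kN, tensile.
σ_{steel} = P / A = 68690 / 1750 = 39.25 MPa.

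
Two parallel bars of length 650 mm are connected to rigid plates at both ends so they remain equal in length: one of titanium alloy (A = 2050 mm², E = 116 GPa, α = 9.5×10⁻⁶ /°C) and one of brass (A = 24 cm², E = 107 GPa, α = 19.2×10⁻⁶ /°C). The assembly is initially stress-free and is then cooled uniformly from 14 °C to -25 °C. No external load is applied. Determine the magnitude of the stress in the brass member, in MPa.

The brass has the larger α, so on cooling it would change length more than the titanium alloy if both were free. The rigid plates force a common final length, so the brass is put into tension and the titanium alloy into compression, with equal and opposite forces P (no external load).
Setting the final lengths equal and cancelling L: (α₁ − α₂)ΔT = P/(A₁E₁) + P/(A₂E₂).
|α₁ − α₂|·ΔT = 9.7×10⁻⁶ × 39 = 0.0003783.
1/(A₁E₁) + 1/(A₂E₂) = 1/(2050×116×10³) + 1/(2400×107×10³) = 8.099×10⁻⁹ N⁻¹.
So P = 0.0003783 / 8.099×10⁻⁹ = 46.71 kN.
σ_{brass} = P/A₂ = 46710/2400 = 19.46 MPa, tensile.

σ ≈ 19.5 MPa (tensile)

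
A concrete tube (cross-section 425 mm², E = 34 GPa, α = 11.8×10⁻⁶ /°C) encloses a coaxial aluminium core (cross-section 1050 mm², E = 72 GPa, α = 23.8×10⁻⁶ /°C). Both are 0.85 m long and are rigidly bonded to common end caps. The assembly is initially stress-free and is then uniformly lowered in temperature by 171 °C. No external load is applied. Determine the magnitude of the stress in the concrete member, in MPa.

σ ≈ 58.6 MPa (compressive)

Equilibrium of a rigid end plate with no external load gives equal and opposite internal forces ±P in the two members. Since α_{aluminium} > α_{concrete}, cooling drives the aluminium into tension and the concrete into compression.
Equating the net (thermal + elastic) strains gives |α₁ − α₂|·ΔT = P·[1/(A₁E₁) + 1/(A₂E₂)].
|α₁ − α₂|·ΔT = 12×10⁻⁶ × 171 = 0.002052.
1/(A₁E₁) + 1/(A₂E₂) = 1/(425×34×10³) + 1/(1050×72×10³) = 8.243×10⁻⁸ N⁻¹.
So P = 0.002052 / 8.243×10⁻⁸ = 24.89 kN.
σ_{concrete} = P/A₁ = 24890/425 = 58.57 MPa, compressive.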